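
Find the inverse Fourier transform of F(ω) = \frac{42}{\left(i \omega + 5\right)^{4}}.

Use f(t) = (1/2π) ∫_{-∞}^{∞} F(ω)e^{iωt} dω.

f(t) = 7 t^{3} e^{- 5 t} u\left(t\right)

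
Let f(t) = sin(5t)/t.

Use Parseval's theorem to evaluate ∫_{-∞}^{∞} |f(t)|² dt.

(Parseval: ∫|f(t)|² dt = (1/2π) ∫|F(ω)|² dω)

∫|f(t)|² dt = 5 \pi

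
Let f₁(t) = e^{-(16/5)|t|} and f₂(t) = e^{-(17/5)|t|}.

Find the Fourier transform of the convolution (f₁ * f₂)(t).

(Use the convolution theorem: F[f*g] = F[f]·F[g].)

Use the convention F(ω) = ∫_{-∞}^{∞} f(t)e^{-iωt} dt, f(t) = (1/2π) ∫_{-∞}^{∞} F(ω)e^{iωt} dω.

F[f₁*f₂](ω) = \frac{27200}{625 \omega^{4} + 13625 \omega^{2} + 73984}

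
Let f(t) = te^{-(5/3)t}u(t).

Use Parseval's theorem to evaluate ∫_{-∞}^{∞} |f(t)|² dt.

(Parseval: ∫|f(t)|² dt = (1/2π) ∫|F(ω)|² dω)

∫|f(t)|² dt = \frac{27}{500}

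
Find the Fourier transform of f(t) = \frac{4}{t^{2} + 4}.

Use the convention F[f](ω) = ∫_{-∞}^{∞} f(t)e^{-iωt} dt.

F(ω) = 2 \pi e^{- 2 \left|{\omega}\right|}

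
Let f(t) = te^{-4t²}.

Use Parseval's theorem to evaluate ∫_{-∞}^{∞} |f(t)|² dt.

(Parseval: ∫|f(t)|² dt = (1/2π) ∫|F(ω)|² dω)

∫|f(t)|² dt = \frac{\sqrt{2} \sqrt{\pi}}{64}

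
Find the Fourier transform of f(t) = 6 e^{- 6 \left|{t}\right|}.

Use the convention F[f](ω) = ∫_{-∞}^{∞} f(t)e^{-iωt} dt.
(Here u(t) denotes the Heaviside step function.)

F(ω) = \frac{72}{\omega^{2} + 36}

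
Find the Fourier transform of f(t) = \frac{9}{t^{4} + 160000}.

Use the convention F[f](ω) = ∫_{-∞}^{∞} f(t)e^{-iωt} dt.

F(ω) = \frac{9 \pi e^{- 10 \sqrt{2} \left|{\omega}\right|} \sin{\left(10 \sqrt{2} \left|{\omega}\right| + \frac{\pi}{4} \right)}}{8000}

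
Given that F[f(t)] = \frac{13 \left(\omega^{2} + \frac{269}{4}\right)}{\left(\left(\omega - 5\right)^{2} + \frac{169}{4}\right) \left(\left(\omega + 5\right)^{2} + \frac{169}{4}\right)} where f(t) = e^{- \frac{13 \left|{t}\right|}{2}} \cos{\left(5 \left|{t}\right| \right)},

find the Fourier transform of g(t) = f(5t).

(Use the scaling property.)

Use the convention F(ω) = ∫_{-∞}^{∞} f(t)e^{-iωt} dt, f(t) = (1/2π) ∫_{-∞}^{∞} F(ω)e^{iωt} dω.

F[g](ω) = \frac{260 \left(4 \omega^{2} + 6725\right)}{16 \omega^{4} + 13800 \omega^{2} + 45225625}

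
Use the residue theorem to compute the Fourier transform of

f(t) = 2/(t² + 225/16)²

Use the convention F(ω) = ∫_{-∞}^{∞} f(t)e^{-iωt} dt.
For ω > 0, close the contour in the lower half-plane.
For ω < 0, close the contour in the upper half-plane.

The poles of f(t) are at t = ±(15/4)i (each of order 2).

Let g(z) = f(z)e^{-iωz}; for large |z| the factor e^{-iωz} decays in the lower half-plane when ω > 0 and in the upper half-plane when ω < 0.

Case ω > 0 (lower half-plane, clockwise contour ⇒ F(ω) = -2πi·ΣRes):
  Res_{z = - \frac{15 i}{4}} g(z) = \frac{8 i \left(15 \omega + 4\right) e^{- \frac{15 \omega}{4}}}{3375} (pole of order 2)
  F(ω) = -2πi·ΣRes = \frac{16 \pi \left(15 \omega + 4\right) e^{- \frac{15 \omega}{4}}}{3375}

Case ω < 0 (upper half-plane, counterclockwise contour ⇒ F(ω) = +2πi·ΣRes):
  Res_{z = \frac{15 i}{4}} g(z) = \frac{8 i \left(15 \omega - 4\right) e^{\frac{15 \omega}{4}}}{3375} (pole of order 2)
  F(ω) = 2πi·ΣRes = \frac{16 \pi \left(4 - 15 \omega\right) e^{\frac{15 \omega}{4}}}{3375}

Both cases combine into a single formula in |ω|:

F(ω) = \frac{16 \pi \left(15 \left|{\omega}\right| + 4\right) e^{- \frac{15 \left|{\omega}\right|}{4}}}{3375}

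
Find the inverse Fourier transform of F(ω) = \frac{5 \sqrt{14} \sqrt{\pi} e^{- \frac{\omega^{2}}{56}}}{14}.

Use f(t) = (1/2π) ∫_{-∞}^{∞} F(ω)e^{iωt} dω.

f(t) = 5 e^{- 14 t^{2}}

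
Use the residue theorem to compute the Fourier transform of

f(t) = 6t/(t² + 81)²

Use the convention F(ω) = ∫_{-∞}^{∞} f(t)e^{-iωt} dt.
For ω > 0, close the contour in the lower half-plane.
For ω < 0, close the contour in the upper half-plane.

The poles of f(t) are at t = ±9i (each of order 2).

Let g(z) = f(z)e^{-iωz}; for large |z| the factor e^{-iωz} decays in the lower half-plane when ω > 0 and in the upper half-plane when ω < 0.

Case ω > 0 (lower half-plane, clockwise contour ⇒ F(ω) = -2πi·ΣRes):
  Res_{z = - 9 i} g(z) = \frac{\omega e^{- 9 \omega}}{6} (pole of order 2)
  F(ω) = -2πi·ΣRes = - \frac{i \pi \omega e^{- 9 \omega}}{3}

Case ω < 0 (upper half-plane, counterclockwise contour ⇒ F(ω) = +2πi·ΣRes):
  Res_{z = 9 i} g(z) = - \frac{\omega e^{9 \omega}}{6} (pole of order 2)
  F(ω) = 2πi·ΣRes = - \frac{i \pi \omega e^{9 \omega}}{3}

Both cases combine into a single formula in |ω|:

F(ω) = - \frac{i \pi \omega e^{- 9 \left|{\omega}\right|}}{3}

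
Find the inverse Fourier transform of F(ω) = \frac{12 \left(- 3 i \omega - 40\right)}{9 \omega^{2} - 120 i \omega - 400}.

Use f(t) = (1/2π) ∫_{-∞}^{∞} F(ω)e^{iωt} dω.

f(t) = 4 \left(\frac{20 t}{3} + 1\right) e^{- \frac{20 t}{3}} u\left(t\right)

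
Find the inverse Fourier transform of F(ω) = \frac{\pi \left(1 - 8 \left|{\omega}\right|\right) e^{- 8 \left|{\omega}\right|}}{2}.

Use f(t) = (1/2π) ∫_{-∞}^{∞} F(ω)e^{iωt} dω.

f(t) = \frac{8 t^{2}}{\left(t^{2} + 64\right)^{2}}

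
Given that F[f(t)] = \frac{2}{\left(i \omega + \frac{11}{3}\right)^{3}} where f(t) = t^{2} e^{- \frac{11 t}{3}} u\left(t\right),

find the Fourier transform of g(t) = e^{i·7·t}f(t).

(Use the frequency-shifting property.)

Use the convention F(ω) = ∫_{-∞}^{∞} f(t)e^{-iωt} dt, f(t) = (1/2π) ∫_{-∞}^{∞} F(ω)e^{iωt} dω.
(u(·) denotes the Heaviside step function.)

F[g](ω) = \frac{54}{\left(3 i \left(\omega - 7\right) + 11\right)^{3}}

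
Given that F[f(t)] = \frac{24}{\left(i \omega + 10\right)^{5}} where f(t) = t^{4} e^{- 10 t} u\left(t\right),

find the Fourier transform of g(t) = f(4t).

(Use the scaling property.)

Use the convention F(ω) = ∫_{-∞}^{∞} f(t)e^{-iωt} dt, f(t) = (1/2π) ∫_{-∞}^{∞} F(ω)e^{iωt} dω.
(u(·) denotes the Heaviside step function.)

F[g](ω) = \frac{6144}{\left(i \omega + 40\right)^{5}}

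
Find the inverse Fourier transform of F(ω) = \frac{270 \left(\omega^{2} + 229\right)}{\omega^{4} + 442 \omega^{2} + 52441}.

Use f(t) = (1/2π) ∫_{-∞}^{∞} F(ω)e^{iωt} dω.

f(t) = 9 e^{- 15 \left|{t}\right|} \cos{\left(2 \left|{t}\right| \right)}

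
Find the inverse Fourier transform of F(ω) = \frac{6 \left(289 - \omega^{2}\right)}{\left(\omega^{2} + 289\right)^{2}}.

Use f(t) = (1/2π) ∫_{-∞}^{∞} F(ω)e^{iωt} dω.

f(t) = 3 e^{- 17 \left|{t}\right|} \left|{t}\right|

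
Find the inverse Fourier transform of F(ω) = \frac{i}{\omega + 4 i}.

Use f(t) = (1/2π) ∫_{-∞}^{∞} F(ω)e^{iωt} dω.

f(t) = e^{4 t} u\left(- t\right)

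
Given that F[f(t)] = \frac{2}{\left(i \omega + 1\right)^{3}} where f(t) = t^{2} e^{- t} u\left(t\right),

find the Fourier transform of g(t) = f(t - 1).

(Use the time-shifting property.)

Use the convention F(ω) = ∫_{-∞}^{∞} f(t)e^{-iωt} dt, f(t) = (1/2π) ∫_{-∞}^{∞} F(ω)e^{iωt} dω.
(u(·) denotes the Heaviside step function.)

F[g](ω) = \frac{2 e^{- i \omega}}{\left(i \omega + 1\right)^{3}}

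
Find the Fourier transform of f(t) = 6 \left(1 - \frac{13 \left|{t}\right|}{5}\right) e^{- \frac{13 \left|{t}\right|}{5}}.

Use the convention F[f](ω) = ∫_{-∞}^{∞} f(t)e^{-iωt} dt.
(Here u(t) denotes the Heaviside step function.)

F(ω) = \frac{39000 \omega^{2}}{\left(25 \omega^{2} + 169\right)^{2}}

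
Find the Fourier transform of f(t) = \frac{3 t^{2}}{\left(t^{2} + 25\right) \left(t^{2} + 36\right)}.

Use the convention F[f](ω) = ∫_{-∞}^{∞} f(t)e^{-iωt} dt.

F(ω) = \frac{3 \pi \left(6 - 5 e^{\left|{\omega}\right|}\right) e^{- 6 \left|{\omega}\right|}}{11}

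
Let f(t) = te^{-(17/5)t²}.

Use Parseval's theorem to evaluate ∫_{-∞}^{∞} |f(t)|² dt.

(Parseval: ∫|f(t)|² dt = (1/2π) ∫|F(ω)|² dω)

∫|f(t)|² dt = \frac{5 \sqrt{170} \sqrt{\pi}}{2312}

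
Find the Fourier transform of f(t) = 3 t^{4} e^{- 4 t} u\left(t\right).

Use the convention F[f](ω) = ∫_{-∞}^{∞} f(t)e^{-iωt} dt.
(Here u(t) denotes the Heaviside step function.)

F(ω) = \frac{72}{\left(i \omega + 4\right)^{5}}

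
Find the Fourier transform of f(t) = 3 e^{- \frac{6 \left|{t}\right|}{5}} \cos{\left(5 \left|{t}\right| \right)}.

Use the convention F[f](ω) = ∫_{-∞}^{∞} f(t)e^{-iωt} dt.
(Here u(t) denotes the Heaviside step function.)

F(ω) = \frac{180 \left(25 \omega^{2} + 661\right)}{625 \omega^{4} - 29450 \omega^{2} + 436921}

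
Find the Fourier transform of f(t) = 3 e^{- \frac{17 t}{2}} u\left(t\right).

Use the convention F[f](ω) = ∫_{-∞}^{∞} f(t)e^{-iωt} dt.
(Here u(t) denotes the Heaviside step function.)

F(ω) = \frac{6}{2 i \omega + 17}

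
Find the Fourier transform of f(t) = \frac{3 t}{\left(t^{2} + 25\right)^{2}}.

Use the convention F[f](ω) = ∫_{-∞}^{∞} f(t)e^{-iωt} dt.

F(ω) = - \frac{3 i \pi \omega e^{- 5 \left|{\omega}\right|}}{10}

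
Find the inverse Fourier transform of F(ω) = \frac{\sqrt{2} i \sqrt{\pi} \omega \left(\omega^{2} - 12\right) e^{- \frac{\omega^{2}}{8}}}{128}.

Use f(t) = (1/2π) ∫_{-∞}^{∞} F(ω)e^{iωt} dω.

f(t) = t^{3} e^{- 2 t^{2}}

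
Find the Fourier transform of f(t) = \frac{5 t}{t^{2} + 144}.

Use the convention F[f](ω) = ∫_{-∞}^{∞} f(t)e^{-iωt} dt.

F(ω) = - 5 i \pi e^{- 12 \left|{\omega}\right|} \operatorname{sign}{\left(\omega \right)}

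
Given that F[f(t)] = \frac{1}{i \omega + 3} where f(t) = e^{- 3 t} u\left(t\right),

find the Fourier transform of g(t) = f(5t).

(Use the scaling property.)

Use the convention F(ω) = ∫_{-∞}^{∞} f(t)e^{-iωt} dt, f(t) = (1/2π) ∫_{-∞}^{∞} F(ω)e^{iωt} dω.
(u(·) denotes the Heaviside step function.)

F[g](ω) = \frac{1}{i \omega + 15}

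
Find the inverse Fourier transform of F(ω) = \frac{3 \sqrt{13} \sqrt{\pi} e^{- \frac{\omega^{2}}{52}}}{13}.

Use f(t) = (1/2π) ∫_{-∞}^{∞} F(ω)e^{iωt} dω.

f(t) = 3 e^{- 13 t^{2}}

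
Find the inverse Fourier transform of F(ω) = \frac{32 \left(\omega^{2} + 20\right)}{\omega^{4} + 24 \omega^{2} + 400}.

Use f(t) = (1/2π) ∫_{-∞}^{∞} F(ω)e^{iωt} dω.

f(t) = 4 e^{- 4 \left|{t}\right|} \cos{\left(2 \left|{t}\right| \right)}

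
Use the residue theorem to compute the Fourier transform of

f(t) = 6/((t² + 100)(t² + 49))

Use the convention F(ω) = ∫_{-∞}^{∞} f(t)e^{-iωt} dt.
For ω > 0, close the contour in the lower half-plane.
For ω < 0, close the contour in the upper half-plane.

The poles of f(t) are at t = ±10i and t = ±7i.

Let g(z) = f(z)e^{-iωz}; for large |z| the factor e^{-iωz} decays in the lower half-plane when ω > 0 and in the upper half-plane when ω < 0.

Case ω > 0 (lower half-plane, clockwise contour ⇒ F(ω) = -2πi·ΣRes):
  Res_{z = - 10 i} g(z) = - \frac{i e^{- 10 \omega}}{170}
  Res_{z = - 7 i} g(z) = \frac{i e^{- 7 \omega}}{119}
  F(ω) = -2πi·ΣRes = \frac{\pi \left(10 e^{3 \omega} - 7\right) e^{- 10 \omega}}{595}

Case ω < 0 (upper half-plane, counterclockwise contour ⇒ F(ω) = +2πi·ΣRes):
  Res_{z = 10 i} g(z) = \frac{i e^{10 \omega}}{170}
  Res_{z = 7 i} g(z) = - \frac{i e^{7 \omega}}{119}
  F(ω) = 2πi·ΣRes = \frac{\pi \left(10 - 7 e^{3 \omega}\right) e^{7 \omega}}{595}

Both cases combine into a single formula in |ω|:

F(ω) = \frac{\pi \left(10 e^{3 \left|{\omega}\right|} - 7\right) e^{- 10 \left|{\omega}\right|}}{595}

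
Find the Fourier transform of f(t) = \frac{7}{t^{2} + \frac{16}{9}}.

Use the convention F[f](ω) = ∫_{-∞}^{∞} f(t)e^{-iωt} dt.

F(ω) = \frac{21 \pi e^{- \frac{4 \left|{\omega}\right|}{3}}}{4}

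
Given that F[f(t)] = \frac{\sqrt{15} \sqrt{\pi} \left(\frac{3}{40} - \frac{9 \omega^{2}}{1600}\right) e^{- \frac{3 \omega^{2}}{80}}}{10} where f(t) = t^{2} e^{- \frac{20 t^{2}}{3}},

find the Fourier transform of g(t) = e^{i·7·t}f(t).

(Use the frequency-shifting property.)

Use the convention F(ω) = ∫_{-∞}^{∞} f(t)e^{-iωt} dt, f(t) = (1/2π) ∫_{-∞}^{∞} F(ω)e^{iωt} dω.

F[g](ω) = \frac{3 \sqrt{15} \sqrt{\pi} \left(40 - 3 \left(\omega - 7\right)^{2}\right) e^{- \frac{3 \left(\omega - 7\right)^{2}}{80}}}{16000}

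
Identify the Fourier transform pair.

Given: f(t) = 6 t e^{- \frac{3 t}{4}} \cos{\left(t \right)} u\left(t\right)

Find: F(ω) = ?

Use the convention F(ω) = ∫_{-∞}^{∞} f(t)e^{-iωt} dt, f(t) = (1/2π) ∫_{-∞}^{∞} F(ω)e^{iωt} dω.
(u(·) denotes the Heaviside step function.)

F(ω) = \frac{96 \left(\left(4 i \omega + 3\right)^{2} - 16\right)}{\left(\left(4 i \omega + 3\right)^{2} + 16\right)^{2}}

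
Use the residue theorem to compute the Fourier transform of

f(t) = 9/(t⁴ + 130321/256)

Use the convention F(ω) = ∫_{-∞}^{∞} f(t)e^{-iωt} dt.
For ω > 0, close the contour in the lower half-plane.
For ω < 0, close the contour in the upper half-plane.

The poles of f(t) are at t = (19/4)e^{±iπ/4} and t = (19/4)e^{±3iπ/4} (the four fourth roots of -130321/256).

Let g(z) = f(z)e^{-iωz}; for large |z| the factor e^{-iωz} decays in the lower half-plane when ω > 0 and in the upper half-plane when ω < 0.

Case ω > 0 (lower half-plane, clockwise contour ⇒ F(ω) = -2πi·ΣRes):
  Res_{z = - \frac{19 \sqrt{2}}{8} - \frac{19 \sqrt{2} i}{8}} g(z) = \frac{72 \sqrt{2} \left(1 + i\right) e^{\frac{19 \sqrt{2} \omega \left(-1 + i\right)}{8}}}{6859}
  Res_{z = \frac{19 \sqrt{2}}{8} - \frac{19 \sqrt{2} i}{8}} g(z) = \frac{72 \sqrt{2} \left(-1 + i\right) e^{- \frac{19 \sqrt{2} \omega \left(1 + i\right)}{8}}}{6859}
  F(ω) = -2πi·ΣRes = \frac{144 \sqrt{2} \pi \left(\left(1 - i\right) e^{\frac{19 \sqrt{2} i \omega}{4}} + 1 + i\right) e^{- \frac{19 \sqrt{2} \omega \left(1 + i\right)}{8}}}{6859} = \frac{576 \pi e^{- \frac{19 \sqrt{2} \omega}{8}} \sin{\left(\frac{19 \sqrt{2} \omega}{8} + \frac{\pi}{4} \right)}}{6859}

Case ω < 0 (upper half-plane, counterclockwise contour ⇒ F(ω) = +2πi·ΣRes):
  Res_{z = \frac{19 \sqrt{2}}{8} + \frac{19 \sqrt{2} i}{8}} g(z) = - \frac{72 \sqrt{2} \left(1 + i\right) e^{\frac{19 \sqrt{2} \omega \left(1 - i\right)}{8}}}{6859}
  Res_{z = - \frac{19 \sqrt{2}}{8} + \frac{19 \sqrt{2} i}{8}} g(z) = \frac{72 \sqrt{2} \left(1 - i\right) e^{\frac{19 \sqrt{2} \omega \left(1 + i\right)}{8}}}{6859}
  F(ω) = 2πi·ΣRes = - \frac{144 \sqrt{2} i \pi \left(\left(1 + i\right) e^{\frac{19 \sqrt{2} \omega \left(1 - i\right)}{8}} - \left(1 - i\right) e^{\frac{19 \sqrt{2} \omega \left(1 + i\right)}{8}}\right)}{6859} = \frac{576 \pi e^{\frac{19 \sqrt{2} \omega}{8}} \cos{\left(\frac{19 \sqrt{2} \omega}{8} + \frac{\pi}{4} \right)}}{6859}

Both cases combine into a single formula in |ω|:

F(ω) = \frac{576 \pi e^{- \frac{19 \sqrt{2} \left|{\omega}\right|}{8}} \sin{\left(\frac{19 \sqrt{2} \left|{\omega}\right|}{8} + \frac{\pi}{4} \right)}}{6859}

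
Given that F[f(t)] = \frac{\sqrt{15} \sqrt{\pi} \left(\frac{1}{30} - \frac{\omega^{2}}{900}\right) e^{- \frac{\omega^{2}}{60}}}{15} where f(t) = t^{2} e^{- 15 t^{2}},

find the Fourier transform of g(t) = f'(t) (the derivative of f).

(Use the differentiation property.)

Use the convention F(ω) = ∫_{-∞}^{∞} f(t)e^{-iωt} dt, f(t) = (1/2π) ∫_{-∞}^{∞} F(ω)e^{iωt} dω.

F[g](ω) = \frac{\sqrt{15} i \sqrt{\pi} \omega \left(30 - \omega^{2}\right) e^{- \frac{\omega^{2}}{60}}}{13500}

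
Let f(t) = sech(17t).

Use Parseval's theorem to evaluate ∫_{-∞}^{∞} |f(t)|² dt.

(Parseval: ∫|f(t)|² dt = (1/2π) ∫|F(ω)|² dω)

∫|f(t)|² dt = \frac{2}{17}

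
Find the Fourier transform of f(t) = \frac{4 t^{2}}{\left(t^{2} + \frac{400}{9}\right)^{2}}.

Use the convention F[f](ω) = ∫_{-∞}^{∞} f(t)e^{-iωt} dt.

F(ω) = \frac{\pi \left(3 - 20 \left|{\omega}\right|\right) e^{- \frac{20 \left|{\omega}\right|}{3}}}{10}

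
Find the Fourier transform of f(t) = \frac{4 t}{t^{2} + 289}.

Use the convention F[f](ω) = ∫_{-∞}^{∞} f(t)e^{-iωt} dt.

F(ω) = - 4 i \pi e^{- 17 \left|{\omega}\right|} \operatorname{sign}{\left(\omega \right)}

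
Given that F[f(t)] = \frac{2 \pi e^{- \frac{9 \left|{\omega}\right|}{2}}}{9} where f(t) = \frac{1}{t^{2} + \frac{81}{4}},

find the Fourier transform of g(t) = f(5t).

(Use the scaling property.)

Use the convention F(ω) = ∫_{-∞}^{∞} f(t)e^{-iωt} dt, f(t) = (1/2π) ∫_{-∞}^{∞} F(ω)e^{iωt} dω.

F[g](ω) = \frac{2 \pi e^{- \frac{9 \left|{\omega}\right|}{10}}}{45}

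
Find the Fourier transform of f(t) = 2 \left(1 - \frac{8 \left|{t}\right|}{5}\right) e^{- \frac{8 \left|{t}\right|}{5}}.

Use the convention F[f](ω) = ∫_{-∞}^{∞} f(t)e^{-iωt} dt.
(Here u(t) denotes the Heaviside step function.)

F(ω) = \frac{8000 \omega^{2}}{\left(25 \omega^{2} + 64\right)^{2}}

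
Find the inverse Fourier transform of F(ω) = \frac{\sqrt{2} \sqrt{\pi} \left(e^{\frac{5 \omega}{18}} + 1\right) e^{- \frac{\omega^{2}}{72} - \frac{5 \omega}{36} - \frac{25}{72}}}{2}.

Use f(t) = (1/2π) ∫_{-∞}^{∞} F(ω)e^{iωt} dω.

f(t) = 6 e^{- 18 t^{2}} \cos{\left(5 t \right)}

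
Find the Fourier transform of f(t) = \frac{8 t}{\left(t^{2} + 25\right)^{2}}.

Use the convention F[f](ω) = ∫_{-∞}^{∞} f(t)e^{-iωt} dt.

F(ω) = - \frac{4 i \pi \omega e^{- 5 \left|{\omega}\right|}}{5}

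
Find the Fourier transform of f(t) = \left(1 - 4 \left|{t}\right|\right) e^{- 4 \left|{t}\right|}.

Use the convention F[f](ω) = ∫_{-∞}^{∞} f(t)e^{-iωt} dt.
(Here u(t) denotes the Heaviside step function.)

F(ω) = \frac{16 \omega^{2}}{\left(\omega^{2} + 16\right)^{2}}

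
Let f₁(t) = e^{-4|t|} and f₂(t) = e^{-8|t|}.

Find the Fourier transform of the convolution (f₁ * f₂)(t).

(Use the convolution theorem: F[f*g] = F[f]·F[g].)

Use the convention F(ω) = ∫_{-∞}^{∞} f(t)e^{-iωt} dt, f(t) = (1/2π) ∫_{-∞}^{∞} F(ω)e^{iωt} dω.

F[f₁*f₂](ω) = \frac{128}{\left(\omega^{2} + 16\right) \left(\omega^{2} + 64\right)}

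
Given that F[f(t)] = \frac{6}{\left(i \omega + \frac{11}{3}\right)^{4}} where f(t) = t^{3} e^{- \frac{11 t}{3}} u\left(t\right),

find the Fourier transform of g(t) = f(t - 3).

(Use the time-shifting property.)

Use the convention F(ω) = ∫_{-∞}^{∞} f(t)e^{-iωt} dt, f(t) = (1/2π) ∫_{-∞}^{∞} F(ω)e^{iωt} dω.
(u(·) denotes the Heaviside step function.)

F[g](ω) = \frac{486 e^{- 3 i \omega}}{\left(3 i \omega + 11\right)^{4}}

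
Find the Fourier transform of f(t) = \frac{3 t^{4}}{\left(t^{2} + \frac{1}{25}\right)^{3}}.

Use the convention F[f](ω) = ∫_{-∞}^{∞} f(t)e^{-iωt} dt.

F(ω) = \frac{3 \pi \left(\omega^{2} - 25 \left|{\omega}\right| + 75\right) e^{- \frac{\left|{\omega}\right|}{5}}}{40}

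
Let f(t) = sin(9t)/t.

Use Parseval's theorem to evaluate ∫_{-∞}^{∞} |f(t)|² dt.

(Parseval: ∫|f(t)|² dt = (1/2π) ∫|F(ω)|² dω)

∫|f(t)|² dt = 9 \pi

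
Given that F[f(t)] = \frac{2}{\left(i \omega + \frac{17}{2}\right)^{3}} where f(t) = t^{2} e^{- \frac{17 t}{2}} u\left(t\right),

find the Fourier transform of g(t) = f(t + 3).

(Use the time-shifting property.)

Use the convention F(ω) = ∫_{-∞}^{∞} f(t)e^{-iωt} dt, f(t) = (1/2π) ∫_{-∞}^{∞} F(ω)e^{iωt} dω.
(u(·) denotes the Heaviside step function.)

F[g](ω) = \frac{16 e^{3 i \omega}}{\left(2 i \omega + 17\right)^{3}}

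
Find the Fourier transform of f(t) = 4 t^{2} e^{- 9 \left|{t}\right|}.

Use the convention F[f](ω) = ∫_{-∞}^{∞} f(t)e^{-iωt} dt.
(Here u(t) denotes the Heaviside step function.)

F(ω) = \frac{432 \left(27 - \omega^{2}\right)}{\left(\omega^{2} + 81\right)^{3}}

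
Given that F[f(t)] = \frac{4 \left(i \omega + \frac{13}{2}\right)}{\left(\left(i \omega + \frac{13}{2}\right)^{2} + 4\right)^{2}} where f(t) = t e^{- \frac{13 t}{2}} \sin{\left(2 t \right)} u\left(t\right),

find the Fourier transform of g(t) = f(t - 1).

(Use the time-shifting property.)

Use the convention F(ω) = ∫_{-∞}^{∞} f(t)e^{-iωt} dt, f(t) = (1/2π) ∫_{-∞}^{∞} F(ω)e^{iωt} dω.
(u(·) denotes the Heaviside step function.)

F[g](ω) = \frac{32 \left(2 i \omega + 13\right) e^{- i \omega}}{\left(\left(2 i \omega + 13\right)^{2} + 16\right)^{2}}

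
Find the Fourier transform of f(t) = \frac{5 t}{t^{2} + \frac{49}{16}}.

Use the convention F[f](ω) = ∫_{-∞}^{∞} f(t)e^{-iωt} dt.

F(ω) = - 5 i \pi e^{- \frac{7 \left|{\omega}\right|}{4}} \operatorname{sign}{\left(\omega \right)}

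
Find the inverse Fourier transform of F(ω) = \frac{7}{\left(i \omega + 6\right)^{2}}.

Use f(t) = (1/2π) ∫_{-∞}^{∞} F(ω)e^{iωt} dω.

f(t) = 7 t e^{- 6 t} u\left(t\right)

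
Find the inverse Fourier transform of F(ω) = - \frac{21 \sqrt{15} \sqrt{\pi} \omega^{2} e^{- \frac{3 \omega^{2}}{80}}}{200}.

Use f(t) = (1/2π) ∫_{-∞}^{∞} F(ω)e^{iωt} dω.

f(t) = 7 \left(\frac{80 t^{2}}{3} - 2\right) e^{- \frac{20 t^{2}}{3}}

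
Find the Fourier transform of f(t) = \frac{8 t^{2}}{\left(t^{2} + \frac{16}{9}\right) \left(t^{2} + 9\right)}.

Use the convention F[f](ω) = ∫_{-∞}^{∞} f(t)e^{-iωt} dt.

F(ω) = \frac{216 \pi e^{- 3 \left|{\omega}\right|}}{65} - \frac{96 \pi e^{- \frac{4 \left|{\omega}\right|}{3}}}{65}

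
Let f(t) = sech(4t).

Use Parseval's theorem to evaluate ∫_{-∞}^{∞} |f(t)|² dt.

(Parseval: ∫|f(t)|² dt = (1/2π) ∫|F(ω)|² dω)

∫|f(t)|² dt = \frac{1}{2}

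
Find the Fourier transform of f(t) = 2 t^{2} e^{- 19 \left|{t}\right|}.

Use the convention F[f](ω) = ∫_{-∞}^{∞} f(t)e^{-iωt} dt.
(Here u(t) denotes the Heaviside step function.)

F(ω) = \frac{152 \left(361 - 3 \omega^{2}\right)}{\left(\omega^{2} + 361\right)^{3}}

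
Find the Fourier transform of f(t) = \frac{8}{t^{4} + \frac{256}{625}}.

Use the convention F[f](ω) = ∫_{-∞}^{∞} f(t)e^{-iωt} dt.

F(ω) = \frac{125 \pi e^{- \frac{2 \sqrt{2} \left|{\omega}\right|}{5}} \sin{\left(\frac{2 \sqrt{2} \left|{\omega}\right|}{5} + \frac{\pi}{4} \right)}}{8}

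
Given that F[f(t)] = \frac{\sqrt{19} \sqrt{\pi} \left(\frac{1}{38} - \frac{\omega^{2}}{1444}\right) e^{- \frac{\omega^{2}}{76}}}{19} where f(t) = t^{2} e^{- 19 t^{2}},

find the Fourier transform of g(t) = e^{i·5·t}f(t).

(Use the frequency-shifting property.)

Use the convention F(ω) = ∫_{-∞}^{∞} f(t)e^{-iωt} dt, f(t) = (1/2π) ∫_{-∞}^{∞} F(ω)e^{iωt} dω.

F[g](ω) = \frac{\sqrt{19} \sqrt{\pi} \left(38 - \left(\omega - 5\right)^{2}\right) e^{- \frac{\left(\omega - 5\right)^{2}}{76}}}{27436}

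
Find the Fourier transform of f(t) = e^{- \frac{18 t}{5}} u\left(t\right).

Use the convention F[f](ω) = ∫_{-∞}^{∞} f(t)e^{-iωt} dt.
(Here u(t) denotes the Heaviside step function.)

F(ω) = \frac{5}{5 i \omega + 18}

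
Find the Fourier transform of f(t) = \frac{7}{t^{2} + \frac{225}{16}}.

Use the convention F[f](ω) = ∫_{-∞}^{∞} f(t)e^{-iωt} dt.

F(ω) = \frac{28 \pi e^{- \frac{15 \left|{\omega}\right|}{4}}}{15}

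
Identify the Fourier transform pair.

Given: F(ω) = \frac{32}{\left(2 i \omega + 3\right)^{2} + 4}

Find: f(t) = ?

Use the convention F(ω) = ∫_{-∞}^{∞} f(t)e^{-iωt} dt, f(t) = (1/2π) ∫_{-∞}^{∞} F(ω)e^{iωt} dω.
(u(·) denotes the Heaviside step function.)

f(t) = 8 e^{- \frac{3 t}{2}} \sin{\left(t \right)} u\left(t\right)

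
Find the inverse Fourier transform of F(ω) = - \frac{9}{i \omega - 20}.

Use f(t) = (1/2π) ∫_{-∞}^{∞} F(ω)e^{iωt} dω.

f(t) = 9 e^{20 t} u\left(- t\right)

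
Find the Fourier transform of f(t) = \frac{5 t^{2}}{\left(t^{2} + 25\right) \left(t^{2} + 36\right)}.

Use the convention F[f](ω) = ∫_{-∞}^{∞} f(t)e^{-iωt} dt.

F(ω) = \frac{5 \pi \left(6 - 5 e^{\left|{\omega}\right|}\right) e^{- 6 \left|{\omega}\right|}}{11}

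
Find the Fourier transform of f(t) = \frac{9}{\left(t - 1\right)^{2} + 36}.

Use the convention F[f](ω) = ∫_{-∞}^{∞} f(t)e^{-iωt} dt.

F(ω) = \frac{3 \pi e^{- i \omega - 6 \left|{\omega}\right|}}{2}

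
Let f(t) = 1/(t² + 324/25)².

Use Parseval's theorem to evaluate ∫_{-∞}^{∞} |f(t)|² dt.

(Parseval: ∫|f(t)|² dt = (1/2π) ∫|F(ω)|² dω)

∫|f(t)|² dt = \frac{390625 \pi}{9795520512}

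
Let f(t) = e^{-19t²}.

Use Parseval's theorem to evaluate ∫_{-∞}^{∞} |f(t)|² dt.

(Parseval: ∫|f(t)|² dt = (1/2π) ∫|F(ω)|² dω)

∫|f(t)|² dt = \frac{\sqrt{38} \sqrt{\pi}}{38}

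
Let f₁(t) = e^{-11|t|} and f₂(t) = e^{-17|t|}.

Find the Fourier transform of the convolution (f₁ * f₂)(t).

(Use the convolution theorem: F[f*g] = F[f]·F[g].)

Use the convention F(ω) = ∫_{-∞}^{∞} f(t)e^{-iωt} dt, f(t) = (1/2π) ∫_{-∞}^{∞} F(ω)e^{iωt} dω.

F[f₁*f₂](ω) = \frac{748}{\left(\omega^{2} + 121\right) \left(\omega^{2} + 289\right)}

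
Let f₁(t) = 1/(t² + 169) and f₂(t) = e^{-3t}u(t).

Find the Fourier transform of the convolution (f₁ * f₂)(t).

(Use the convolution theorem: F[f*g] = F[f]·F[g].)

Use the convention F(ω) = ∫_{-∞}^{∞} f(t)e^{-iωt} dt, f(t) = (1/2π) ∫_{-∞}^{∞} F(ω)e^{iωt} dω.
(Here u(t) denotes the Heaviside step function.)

F[f₁*f₂](ω) = \frac{\pi e^{- 13 \left|{\omega}\right|}}{13 \left(i \omega + 3\right)}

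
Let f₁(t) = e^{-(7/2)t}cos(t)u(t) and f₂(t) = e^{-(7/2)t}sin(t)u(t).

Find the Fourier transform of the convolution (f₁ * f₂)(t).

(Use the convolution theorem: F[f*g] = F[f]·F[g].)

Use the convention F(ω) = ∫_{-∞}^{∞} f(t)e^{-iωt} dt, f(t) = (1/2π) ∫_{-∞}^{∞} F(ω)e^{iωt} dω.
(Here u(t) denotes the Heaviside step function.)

F[f₁*f₂](ω) = \frac{8 \left(2 i \omega + 7\right)}{\left(\left(2 i \omega + 7\right)^{2} + 4\right)^{2}}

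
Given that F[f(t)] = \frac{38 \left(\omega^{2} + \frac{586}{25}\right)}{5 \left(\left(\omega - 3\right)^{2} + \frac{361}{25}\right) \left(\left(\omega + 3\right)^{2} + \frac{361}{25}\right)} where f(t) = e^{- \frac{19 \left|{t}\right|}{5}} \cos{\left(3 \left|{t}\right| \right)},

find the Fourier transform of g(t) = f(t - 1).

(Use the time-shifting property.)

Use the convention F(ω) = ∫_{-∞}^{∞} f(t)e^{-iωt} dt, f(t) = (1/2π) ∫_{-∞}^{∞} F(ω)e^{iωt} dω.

F[g](ω) = \frac{190 \left(25 \omega^{2} + 586\right) e^{- i \omega}}{625 \omega^{4} + 6800 \omega^{2} + 343396}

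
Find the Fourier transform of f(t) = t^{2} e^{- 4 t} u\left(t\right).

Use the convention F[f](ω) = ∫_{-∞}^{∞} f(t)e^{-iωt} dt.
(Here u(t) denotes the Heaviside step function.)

F(ω) = \frac{2}{\left(i \omega + 4\right)^{3}}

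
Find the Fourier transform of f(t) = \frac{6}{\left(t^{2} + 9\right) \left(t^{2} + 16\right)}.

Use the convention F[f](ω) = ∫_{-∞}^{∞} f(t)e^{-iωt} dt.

F(ω) = \frac{\pi \left(4 e^{\left|{\omega}\right|} - 3\right) e^{- 4 \left|{\omega}\right|}}{14}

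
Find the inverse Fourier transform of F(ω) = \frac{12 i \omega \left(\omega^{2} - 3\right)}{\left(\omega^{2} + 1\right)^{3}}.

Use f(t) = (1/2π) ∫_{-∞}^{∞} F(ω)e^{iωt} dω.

f(t) = 3 t e^{- \left|{t}\right|} \left|{t}\right|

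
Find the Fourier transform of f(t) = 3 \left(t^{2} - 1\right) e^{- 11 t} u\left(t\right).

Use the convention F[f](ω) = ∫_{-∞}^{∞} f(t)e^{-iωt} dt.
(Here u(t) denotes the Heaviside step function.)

F(ω) = \frac{3 \left(2 i \omega - \left(i \omega + 11\right)^{3} + 22\right)}{\left(i \omega + 11\right)^{4}}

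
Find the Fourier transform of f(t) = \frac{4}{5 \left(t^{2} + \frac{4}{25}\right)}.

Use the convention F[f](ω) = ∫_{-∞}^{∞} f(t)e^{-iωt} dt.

F(ω) = 2 \pi e^{- \frac{2 \left|{\omega}\right|}{5}}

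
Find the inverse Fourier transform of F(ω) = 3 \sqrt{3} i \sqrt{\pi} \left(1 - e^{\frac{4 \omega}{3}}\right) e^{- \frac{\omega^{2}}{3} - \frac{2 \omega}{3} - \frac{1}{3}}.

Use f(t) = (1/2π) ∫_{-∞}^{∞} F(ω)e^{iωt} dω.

f(t) = 9 e^{- \frac{3 t^{2}}{4}} \sin{\left(t \right)}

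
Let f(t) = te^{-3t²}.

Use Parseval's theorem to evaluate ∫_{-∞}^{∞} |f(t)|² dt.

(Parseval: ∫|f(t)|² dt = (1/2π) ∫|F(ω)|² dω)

∫|f(t)|² dt = \frac{\sqrt{6} \sqrt{\pi}}{72}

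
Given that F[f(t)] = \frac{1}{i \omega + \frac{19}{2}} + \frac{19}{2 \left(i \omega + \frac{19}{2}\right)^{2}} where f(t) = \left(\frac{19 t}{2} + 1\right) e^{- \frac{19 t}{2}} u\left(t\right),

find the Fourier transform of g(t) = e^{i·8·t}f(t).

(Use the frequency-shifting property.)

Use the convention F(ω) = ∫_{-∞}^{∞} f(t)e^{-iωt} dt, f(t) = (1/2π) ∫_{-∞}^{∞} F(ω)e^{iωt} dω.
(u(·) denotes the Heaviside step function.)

F[g](ω) = \frac{- 4 i \omega - 76 + 32 i}{4 \omega^{2} + \omega \left(-64 - 76 i\right) - 105 + 608 i}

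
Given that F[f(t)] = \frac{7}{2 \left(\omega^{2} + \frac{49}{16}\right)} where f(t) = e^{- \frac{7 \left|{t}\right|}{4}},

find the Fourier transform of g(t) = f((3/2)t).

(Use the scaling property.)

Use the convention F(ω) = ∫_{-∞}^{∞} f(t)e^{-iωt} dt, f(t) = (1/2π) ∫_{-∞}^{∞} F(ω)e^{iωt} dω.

F[g](ω) = \frac{336}{64 \omega^{2} + 441}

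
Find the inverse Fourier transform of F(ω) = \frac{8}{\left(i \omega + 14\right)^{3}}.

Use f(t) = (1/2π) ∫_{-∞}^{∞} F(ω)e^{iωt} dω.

f(t) = 4 t^{2} e^{- 14 t} u\left(t\right)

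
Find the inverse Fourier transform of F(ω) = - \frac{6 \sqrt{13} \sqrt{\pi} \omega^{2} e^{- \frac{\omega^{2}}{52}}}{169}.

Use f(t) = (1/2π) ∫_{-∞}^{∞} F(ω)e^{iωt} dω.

f(t) = 6 \left(52 t^{2} - 2\right) e^{- 13 t^{2}}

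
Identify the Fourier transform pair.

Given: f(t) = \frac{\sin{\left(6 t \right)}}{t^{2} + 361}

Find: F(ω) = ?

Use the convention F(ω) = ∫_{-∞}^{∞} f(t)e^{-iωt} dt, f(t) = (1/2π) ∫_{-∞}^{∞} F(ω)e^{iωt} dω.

F(ω) = \frac{i \pi e^{- 19 \left|{\omega + 6}\right|}}{38} - \frac{i \pi e^{- 19 \left|{\omega - 6}\right|}}{38}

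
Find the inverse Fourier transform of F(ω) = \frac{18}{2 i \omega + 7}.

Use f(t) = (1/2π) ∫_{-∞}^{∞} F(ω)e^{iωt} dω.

f(t) = 9 e^{- \frac{7 t}{2}} u\left(t\right)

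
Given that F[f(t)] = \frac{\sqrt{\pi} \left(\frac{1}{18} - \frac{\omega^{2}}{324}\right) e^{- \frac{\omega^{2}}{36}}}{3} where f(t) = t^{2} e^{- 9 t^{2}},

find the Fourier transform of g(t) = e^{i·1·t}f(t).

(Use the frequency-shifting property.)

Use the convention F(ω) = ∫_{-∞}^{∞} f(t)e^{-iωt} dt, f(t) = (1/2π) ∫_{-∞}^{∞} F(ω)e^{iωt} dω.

F[g](ω) = \frac{\sqrt{\pi} \left(18 - \left(\omega - 1\right)^{2}\right) e^{- \frac{\left(\omega - 1\right)^{2}}{36}}}{972}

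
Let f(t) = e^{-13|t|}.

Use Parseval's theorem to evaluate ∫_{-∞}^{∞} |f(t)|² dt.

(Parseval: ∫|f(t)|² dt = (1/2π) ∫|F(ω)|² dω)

∫|f(t)|² dt = \frac{1}{13}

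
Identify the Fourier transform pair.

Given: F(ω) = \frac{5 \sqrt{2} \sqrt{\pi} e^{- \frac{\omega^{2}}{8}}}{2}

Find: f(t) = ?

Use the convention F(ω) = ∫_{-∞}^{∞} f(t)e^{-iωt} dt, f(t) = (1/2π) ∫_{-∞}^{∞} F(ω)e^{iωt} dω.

f(t) = 5 e^{- 2 t^{2}}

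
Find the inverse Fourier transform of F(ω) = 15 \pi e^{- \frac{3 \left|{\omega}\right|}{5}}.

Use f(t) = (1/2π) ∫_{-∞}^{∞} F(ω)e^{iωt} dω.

f(t) = \frac{9}{t^{2} + \frac{9}{25}}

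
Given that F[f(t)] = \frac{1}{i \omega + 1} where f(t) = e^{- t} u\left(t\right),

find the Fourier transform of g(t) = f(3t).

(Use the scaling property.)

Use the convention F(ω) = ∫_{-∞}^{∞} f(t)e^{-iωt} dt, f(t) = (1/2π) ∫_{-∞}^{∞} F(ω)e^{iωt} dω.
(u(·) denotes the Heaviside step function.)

F[g](ω) = \frac{1}{i \omega + 3}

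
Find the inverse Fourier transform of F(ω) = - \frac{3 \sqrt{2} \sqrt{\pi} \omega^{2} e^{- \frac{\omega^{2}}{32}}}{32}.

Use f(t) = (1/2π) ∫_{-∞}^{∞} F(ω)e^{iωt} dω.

f(t) = 3 \left(32 t^{2} - 2\right) e^{- 8 t^{2}}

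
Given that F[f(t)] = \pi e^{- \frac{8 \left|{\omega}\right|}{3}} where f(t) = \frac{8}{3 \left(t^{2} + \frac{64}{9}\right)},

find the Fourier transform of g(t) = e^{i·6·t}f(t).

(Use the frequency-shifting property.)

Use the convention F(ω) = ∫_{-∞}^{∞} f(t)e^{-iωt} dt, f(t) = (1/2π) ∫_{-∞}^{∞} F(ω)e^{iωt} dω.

F[g](ω) = \pi e^{- \frac{8 \left|{\omega - 6}\right|}{3}}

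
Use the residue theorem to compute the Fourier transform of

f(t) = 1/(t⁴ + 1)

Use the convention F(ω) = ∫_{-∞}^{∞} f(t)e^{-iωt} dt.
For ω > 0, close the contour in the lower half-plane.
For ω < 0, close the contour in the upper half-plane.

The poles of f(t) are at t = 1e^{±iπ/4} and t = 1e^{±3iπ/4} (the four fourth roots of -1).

Let g(z) = f(z)e^{-iωz}; for large |z| the factor e^{-iωz} decays in the lower half-plane when ω > 0 and in the upper half-plane when ω < 0.

Case ω > 0 (lower half-plane, clockwise contour ⇒ F(ω) = -2πi·ΣRes):
  Res_{z = - \frac{\sqrt{2}}{2} - \frac{\sqrt{2} i}{2}} g(z) = \frac{\sqrt{2} i \left(1 - i\right) e^{\frac{\sqrt{2} \omega \left(-1 + i\right)}{2}}}{8}
  Res_{z = \frac{\sqrt{2}}{2} - \frac{\sqrt{2} i}{2}} g(z) = \frac{\sqrt{2} i \left(1 + i\right) e^{- \frac{\sqrt{2} \omega \left(1 + i\right)}{2}}}{8}
  F(ω) = -2πi·ΣRes = \frac{\sqrt{2} \pi \left(1 - i\right) \left(e^{\sqrt{2} i \omega} + i\right) e^{- \frac{\sqrt{2} \omega \left(1 + i\right)}{2}}}{4} = \pi e^{- \frac{\sqrt{2} \omega}{2}} \sin{\left(\frac{\sqrt{2} \omega}{2} + \frac{\pi}{4} \right)}

Case ω < 0 (upper half-plane, counterclockwise contour ⇒ F(ω) = +2πi·ΣRes):
  Res_{z = \frac{\sqrt{2}}{2} + \frac{\sqrt{2} i}{2}} g(z) = \frac{\sqrt{2} i \left(-1 + i\right) e^{\frac{\sqrt{2} \omega \left(1 - i\right)}{2}}}{8}
  Res_{z = - \frac{\sqrt{2}}{2} + \frac{\sqrt{2} i}{2}} g(z) = \frac{\sqrt{2} \left(1 - i\right) e^{\frac{\sqrt{2} \omega \left(1 + i\right)}{2}}}{8}
  F(ω) = 2πi·ΣRes = - \frac{\sqrt{2} i \pi \left(i \left(1 - i\right) e^{\frac{\sqrt{2} \omega \left(1 - i\right)}{2}} - \left(1 - i\right) e^{\frac{\sqrt{2} \omega \left(1 + i\right)}{2}}\right)}{4} = \pi e^{\frac{\sqrt{2} \omega}{2}} \cos{\left(\frac{\sqrt{2} \omega}{2} + \frac{\pi}{4} \right)}

Both cases combine into a single formula in |ω|:

F(ω) = \pi e^{- \frac{\sqrt{2} \left|{\omega}\right|}{2}} \sin{\left(\frac{\sqrt{2} \left|{\omega}\right|}{2} + \frac{\pi}{4} \right)}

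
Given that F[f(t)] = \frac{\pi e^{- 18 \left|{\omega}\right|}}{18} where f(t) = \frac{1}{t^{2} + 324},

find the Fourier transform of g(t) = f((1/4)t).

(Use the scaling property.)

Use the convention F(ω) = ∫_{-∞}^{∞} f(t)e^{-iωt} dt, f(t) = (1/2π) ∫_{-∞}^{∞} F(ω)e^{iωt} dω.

F[g](ω) = \frac{2 \pi e^{- 72 \left|{\omega}\right|}}{9}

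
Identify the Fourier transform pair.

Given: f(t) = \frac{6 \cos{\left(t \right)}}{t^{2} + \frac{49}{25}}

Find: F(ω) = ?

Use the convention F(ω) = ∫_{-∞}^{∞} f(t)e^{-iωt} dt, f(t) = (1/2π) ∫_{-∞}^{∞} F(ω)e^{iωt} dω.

F(ω) = \frac{15 \pi e^{- \frac{7 \left|{\omega + 1}\right|}{5}}}{7} + \frac{15 \pi e^{- \frac{7 \left|{\omega - 1}\right|}{5}}}{7}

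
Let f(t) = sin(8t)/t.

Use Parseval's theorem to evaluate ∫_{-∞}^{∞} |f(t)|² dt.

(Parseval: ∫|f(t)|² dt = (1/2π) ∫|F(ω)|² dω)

∫|f(t)|² dt = 8 \pi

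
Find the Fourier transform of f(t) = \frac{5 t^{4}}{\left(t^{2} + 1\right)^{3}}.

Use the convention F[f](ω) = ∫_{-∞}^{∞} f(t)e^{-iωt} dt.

F(ω) = \frac{5 \pi \left(\omega^{2} - 5 \left|{\omega}\right| + 3\right) e^{- \left|{\omega}\right|}}{8}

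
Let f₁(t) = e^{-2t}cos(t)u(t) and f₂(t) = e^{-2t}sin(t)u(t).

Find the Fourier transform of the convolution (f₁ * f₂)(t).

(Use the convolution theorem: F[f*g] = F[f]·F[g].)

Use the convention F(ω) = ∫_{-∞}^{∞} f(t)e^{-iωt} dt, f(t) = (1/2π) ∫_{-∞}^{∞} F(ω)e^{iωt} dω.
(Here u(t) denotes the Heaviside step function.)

F[f₁*f₂](ω) = \frac{i \omega + 2}{\left(\left(i \omega + 2\right)^{2} + 1\right)^{2}}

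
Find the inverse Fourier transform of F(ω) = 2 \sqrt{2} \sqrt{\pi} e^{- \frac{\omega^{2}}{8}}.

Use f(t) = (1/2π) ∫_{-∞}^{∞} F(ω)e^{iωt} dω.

f(t) = 4 e^{- 2 t^{2}}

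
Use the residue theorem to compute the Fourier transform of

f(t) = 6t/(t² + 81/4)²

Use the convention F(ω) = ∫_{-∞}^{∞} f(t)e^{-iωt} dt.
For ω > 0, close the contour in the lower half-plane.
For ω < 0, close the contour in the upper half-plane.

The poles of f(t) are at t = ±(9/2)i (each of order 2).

Let g(z) = f(z)e^{-iωz}; for large |z| the factor e^{-iωz} decays in the lower half-plane when ω > 0 and in the upper half-plane when ω < 0.

Case ω > 0 (lower half-plane, clockwise contour ⇒ F(ω) = -2πi·ΣRes):
  Res_{z = - \frac{9 i}{2}} g(z) = \frac{\omega e^{- \frac{9 \omega}{2}}}{3} (pole of order 2)
  F(ω) = -2πi·ΣRes = - \frac{2 i \pi \omega e^{- \frac{9 \omega}{2}}}{3}

Case ω < 0 (upper half-plane, counterclockwise contour ⇒ F(ω) = +2πi·ΣRes):
  Res_{z = \frac{9 i}{2}} g(z) = - \frac{\omega e^{\frac{9 \omega}{2}}}{3} (pole of order 2)
  F(ω) = 2πi·ΣRes = - \frac{2 i \pi \omega e^{\frac{9 \omega}{2}}}{3}

Both cases combine into a single formula in |ω|:

F(ω) = - \frac{2 i \pi \omega e^{- \frac{9 \left|{\omega}\right|}{2}}}{3}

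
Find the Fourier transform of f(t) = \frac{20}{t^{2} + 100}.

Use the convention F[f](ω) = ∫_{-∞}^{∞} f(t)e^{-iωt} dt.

F(ω) = 2 \pi e^{- 10 \left|{\omega}\right|}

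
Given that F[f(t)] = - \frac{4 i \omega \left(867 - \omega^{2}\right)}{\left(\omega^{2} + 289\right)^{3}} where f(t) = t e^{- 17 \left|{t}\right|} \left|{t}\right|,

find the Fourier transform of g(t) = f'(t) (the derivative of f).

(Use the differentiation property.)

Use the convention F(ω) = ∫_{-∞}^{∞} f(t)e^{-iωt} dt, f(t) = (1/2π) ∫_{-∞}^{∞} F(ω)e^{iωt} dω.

F[g](ω) = \frac{4 \omega^{2} \left(867 - \omega^{2}\right)}{\left(\omega^{2} + 289\right)^{3}}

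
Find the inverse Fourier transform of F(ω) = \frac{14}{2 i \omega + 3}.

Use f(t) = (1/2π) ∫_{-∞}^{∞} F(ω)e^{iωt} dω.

f(t) = 7 e^{- \frac{3 t}{2}} u\left(t\right)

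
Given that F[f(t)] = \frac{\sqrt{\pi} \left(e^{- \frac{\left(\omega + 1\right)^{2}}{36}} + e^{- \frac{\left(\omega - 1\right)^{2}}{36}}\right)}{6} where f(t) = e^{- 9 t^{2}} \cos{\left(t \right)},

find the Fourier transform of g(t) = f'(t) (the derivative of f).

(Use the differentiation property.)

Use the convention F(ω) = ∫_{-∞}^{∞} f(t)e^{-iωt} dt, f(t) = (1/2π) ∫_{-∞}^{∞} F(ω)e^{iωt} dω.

F[g](ω) = \frac{i \sqrt{\pi} \omega \left(e^{\frac{\omega}{9}} + 1\right) e^{- \frac{\omega^{2}}{36} - \frac{\omega}{18} - \frac{1}{36}}}{6}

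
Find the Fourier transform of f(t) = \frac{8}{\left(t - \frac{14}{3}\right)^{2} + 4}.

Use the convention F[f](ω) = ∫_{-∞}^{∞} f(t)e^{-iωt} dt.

F(ω) = 4 \pi e^{- \frac{14 i \omega}{3} - 2 \left|{\omega}\right|}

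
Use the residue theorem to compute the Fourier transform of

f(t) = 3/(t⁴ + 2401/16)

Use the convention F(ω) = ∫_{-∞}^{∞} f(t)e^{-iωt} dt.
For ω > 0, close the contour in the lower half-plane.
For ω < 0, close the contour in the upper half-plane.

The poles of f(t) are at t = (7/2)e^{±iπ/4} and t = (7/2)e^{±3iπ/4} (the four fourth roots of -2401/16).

Let g(z) = f(z)e^{-iωz}; for large |z| the factor e^{-iωz} decays in the lower half-plane when ω > 0 and in the upper half-plane when ω < 0.

Case ω > 0 (lower half-plane, clockwise contour ⇒ F(ω) = -2πi·ΣRes):
  Res_{z = - \frac{7 \sqrt{2}}{4} - \frac{7 \sqrt{2} i}{4}} g(z) = \frac{3 \sqrt{2} \left(1 + i\right) e^{\frac{7 \sqrt{2} \omega \left(-1 + i\right)}{4}}}{343}
  Res_{z = \frac{7 \sqrt{2}}{4} - \frac{7 \sqrt{2} i}{4}} g(z) = \frac{3 \sqrt{2} \left(-1 + i\right) e^{- \frac{7 \sqrt{2} \omega \left(1 + i\right)}{4}}}{343}
  F(ω) = -2πi·ΣRes = \frac{6 \sqrt{2} \pi \left(\left(1 - i\right) e^{\frac{7 \sqrt{2} i \omega}{2}} + 1 + i\right) e^{- \frac{7 \sqrt{2} \omega \left(1 + i\right)}{4}}}{343} = \frac{24 \pi e^{- \frac{7 \sqrt{2} \omega}{4}} \sin{\left(\frac{7 \sqrt{2} \omega}{4} + \frac{\pi}{4} \right)}}{343}

Case ω < 0 (upper half-plane, counterclockwise contour ⇒ F(ω) = +2πi·ΣRes):
  Res_{z = \frac{7 \sqrt{2}}{4} + \frac{7 \sqrt{2} i}{4}} g(z) = - \frac{3 \sqrt{2} \left(1 + i\right) e^{\frac{7 \sqrt{2} \omega \left(1 - i\right)}{4}}}{343}
  Res_{z = - \frac{7 \sqrt{2}}{4} + \frac{7 \sqrt{2} i}{4}} g(z) = \frac{3 \sqrt{2} \left(1 - i\right) e^{\frac{7 \sqrt{2} \omega \left(1 + i\right)}{4}}}{343}
  F(ω) = 2πi·ΣRes = - \frac{6 \sqrt{2} i \pi \left(\left(1 + i\right) e^{\frac{7 \sqrt{2} \omega \left(1 - i\right)}{4}} - \left(1 - i\right) e^{\frac{7 \sqrt{2} \omega \left(1 + i\right)}{4}}\right)}{343} = \frac{24 \pi e^{\frac{7 \sqrt{2} \omega}{4}} \cos{\left(\frac{7 \sqrt{2} \omega}{4} + \frac{\pi}{4} \right)}}{343}

Both cases combine into a single formula in |ω|:

F(ω) = \frac{24 \pi e^{- \frac{7 \sqrt{2} \left|{\omega}\right|}{4}} \sin{\left(\frac{7 \sqrt{2} \left|{\omega}\right|}{4} + \frac{\pi}{4} \right)}}{343}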